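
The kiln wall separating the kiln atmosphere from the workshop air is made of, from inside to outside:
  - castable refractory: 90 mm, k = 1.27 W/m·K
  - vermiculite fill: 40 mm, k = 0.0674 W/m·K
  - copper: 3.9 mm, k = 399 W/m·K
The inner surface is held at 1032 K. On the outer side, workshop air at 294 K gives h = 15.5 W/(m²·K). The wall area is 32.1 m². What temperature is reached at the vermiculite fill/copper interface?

Using the resistance-network approach (series):
R_castable refractory = L/(kA) = 0.09/(1.27×32.1) = 0.002208 K/W
R_vermiculite fill = L/(kA) = 0.04/(0.0674×32.1) = 0.01849 K/W
R_copper = L/(kA) = 0.0039/(399×32.1) = 3.045×10^-7 K/W
R_outer film = 1/(h_o·A) = 1/(15.5×32.1) = 0.00201 K/W
R_total = 0.02271 K/W;  Q = ΔT/R_total = 738/0.02271 = 32500 W
T_interface = T_inner − Q·ΣR(inner→interface) = 1032 − 32500×0.0207

T ≈ 359 K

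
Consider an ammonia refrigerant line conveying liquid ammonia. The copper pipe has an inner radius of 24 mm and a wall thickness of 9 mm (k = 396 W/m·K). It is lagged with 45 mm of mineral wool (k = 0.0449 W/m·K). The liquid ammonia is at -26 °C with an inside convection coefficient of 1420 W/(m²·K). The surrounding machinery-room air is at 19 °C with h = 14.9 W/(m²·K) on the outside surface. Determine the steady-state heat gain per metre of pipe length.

Per-layer cylindrical resistances, series-summed:
R_inner film = 1/(h_i·2πr₁L) = 1/(1420×2π×0.024×1) = 0.00467 K/W
R_copper pipe wall = ln(33/24)/(2π×396×1) = 1.28×10^-4 K/W
R_mineral wool = ln(78/33)/(2π×0.0449×1) = 3.049 K/W
R_outer film = 1/(h_o·2πr_oL) = 1/(14.9×2π×0.078×1) = 0.1369 K/W
R_total = 3.191 K/W
Q = ΔT/R_total = 45/3.191

q′ ≈ 14.1 W/m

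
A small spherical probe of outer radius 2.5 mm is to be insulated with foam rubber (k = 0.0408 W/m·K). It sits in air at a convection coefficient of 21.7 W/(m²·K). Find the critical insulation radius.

For a sphere r_cr = 2k/h = 2×0.0408/21.7
r_cr = 3.76 mm; since the bare radius (2.5 mm) is below r_cr, adding a thin layer of insulation will *increase* heat loss.

r_cr ≈ 3.76 mm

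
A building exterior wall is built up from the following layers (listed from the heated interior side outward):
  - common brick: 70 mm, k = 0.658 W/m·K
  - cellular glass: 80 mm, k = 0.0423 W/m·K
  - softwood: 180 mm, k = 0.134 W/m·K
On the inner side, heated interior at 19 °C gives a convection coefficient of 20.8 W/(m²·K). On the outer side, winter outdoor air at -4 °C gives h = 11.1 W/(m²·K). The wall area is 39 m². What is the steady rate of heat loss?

Q ≈ 258 W

Thermal resistances in series:
R_inner film = 1/(h_i·A) = 1/(20.8×39) = 0.001233 K/W
R_common brick = L/(kA) = 0.07/(0.658×39) = 0.002728 K/W
R_cellular glass = L/(kA) = 0.08/(0.0423×39) = 0.04849 K/W
R_softwood = L/(kA) = 0.18/(0.134×39) = 0.03444 K/W
R_outer film = 1/(h_o·A) = 1/(11.1×39) = 0.00231 K/W
R_total = 0.08921 K/W
Q = ΔT / R_total = 23 / 0.08921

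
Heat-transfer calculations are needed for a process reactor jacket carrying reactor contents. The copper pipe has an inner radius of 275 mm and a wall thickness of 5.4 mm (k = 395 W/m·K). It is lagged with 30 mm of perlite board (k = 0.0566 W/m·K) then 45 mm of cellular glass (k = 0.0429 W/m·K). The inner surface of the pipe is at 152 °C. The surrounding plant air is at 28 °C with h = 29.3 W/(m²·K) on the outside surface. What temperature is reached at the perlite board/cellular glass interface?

Radial resistances (cylindrical: R_cond = ln(r_o/r_i)/(2πkL), R_conv = 1/(h·2πrL)):
R_copper pipe wall = ln(280.4/275)/(2π×395×1) = 7.835×10^-6 K/W
R_perlite board = ln(310.4/280.4)/(2π×0.0566×1) = 0.2858 K/W
R_cellular glass = ln(355.4/310.4)/(2π×0.0429×1) = 0.5023 K/W
R_outer film = 1/(h_o·2πr_oL) = 1/(29.3×2π×0.3554×1) = 0.01528 K/W
R_total = 0.8034 K/W
Q = ΔT/R_total = 124/0.8034
Q = 154 W/m
T_interface = T_inner − Q·ΣR(inner→interface) = 152 − 154×0.2858

T ≈ 108 °C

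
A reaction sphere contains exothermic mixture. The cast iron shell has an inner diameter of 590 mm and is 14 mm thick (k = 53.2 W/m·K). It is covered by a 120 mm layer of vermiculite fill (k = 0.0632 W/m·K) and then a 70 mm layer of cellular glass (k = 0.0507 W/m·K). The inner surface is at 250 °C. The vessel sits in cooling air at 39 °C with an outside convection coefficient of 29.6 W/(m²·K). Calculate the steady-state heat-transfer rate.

For a spherical shell R = (1/r₁ − 1/r₂)/(4πk); film R = 1/(h·4πr²). In series:
R_cast iron shell = (1/0.295 − 1/0.309)/(4π×53.2) = 2.297×10^-4 K/W
R_vermiculite fill = (1/0.309 − 1/0.429)/(4π×0.0632) = 1.14 K/W
R_cellular glass = (1/0.429 − 1/0.499)/(4π×0.0507) = 0.5132 K/W
R_outer film = 1/(h·4πr_o²) = 1/(29.6×4π×0.499²) = 0.0108 K/W
R_total = 1.664 K/W
Q = ΔT/R_total = 211/1.664

Q ≈ 127 W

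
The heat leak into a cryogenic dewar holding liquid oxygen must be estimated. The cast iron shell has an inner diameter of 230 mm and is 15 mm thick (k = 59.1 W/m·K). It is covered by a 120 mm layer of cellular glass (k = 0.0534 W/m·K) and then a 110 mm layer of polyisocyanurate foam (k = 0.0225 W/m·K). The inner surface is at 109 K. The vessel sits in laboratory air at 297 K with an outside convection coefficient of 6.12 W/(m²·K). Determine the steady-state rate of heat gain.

Spherical conduction: R = (1/r_in − 1/r_out)/(4πk) per layer; series-sum.
R_cast iron shell = (1/0.115 − 1/0.13)/(4π×59.1) = 0.001351 K/W
R_cellular glass = (1/0.13 − 1/0.25)/(4π×0.0534) = 5.502 K/W
R_polyisocyanurate foam = (1/0.25 − 1/0.36)/(4π×0.0225) = 4.323 K/W
R_outer film = 1/(h·4πr_o²) = 1/(6.12×4π×0.36²) = 0.1003 K/W
R_total = 9.927 K/W
Q = ΔT/R_total = 188/9.927

Q ≈ 18.9 W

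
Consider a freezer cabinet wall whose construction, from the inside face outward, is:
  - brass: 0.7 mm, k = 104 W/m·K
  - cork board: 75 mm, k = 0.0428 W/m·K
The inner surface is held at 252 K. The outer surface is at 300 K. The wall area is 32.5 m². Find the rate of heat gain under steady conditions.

Model the wall as resistances in series:
R_brass = L/(kA) = 0.0007/(104×32.5) = 2.071×10^-7 K/W
R_cork board = L/(kA) = 0.075/(0.0428×32.5) = 0.05392 K/W
R_total = 0.05392 K/W
Q = ΔT / R_total = 48 / 0.05392

Q ≈ 890 W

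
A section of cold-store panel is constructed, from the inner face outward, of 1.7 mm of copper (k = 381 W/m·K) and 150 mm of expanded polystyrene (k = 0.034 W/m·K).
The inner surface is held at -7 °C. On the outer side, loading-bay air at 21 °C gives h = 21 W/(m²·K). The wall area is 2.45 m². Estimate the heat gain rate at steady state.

Q ≈ 15.4 W

Treating each layer as a thermal resistance in series:
R_copper = L/(kA) = 0.0017/(381×2.45) = 1.821×10^-6 K/W
R_expanded polystyrene = L/(kA) = 0.15/(0.034×2.45) = 1.801 K/W
R_outer film = 1/(h_o·A) = 1/(21×2.45) = 0.01944 K/W
R_total = 1.82 K/W
Q = ΔT / R_total = 28 / 1.82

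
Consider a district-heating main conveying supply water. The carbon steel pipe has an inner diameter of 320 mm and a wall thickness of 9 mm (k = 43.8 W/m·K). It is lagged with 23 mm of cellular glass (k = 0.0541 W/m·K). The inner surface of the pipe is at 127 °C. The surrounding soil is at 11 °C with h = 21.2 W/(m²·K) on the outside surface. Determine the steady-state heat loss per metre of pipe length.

For a radial system each layer contributes R = ln(r_out/r_in)/(2πkL); films add R = 1/(hA).
R_carbon steel pipe wall = ln(169/160)/(2π×43.8×1) = 1.989×10^-4 K/W
R_cellular glass = ln(192/169)/(2π×0.0541×1) = 0.3754 K/W
R_outer film = 1/(h_o·2πr_oL) = 1/(21.2×2π×0.192×1) = 0.0391 K/W
R_total = 0.4147 K/W
Q = ΔT/R_total = 116/0.4147

q′ ≈ 280 W/m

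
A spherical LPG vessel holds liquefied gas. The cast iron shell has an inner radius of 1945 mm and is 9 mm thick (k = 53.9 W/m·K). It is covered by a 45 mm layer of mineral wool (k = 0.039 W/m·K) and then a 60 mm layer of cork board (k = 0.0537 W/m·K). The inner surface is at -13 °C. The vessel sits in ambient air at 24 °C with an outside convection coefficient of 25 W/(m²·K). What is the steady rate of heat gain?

Each spherical layer contributes R = (1/r_i − 1/r_o)/(4πk):
R_cast iron shell = (1/1.945 − 1/1.954)/(4π×53.9) = 3.496×10^-6 K/W
R_mineral wool = (1/1.954 − 1/1.999)/(4π×0.039) = 0.02351 K/W
R_cork board = (1/1.999 − 1/2.059)/(4π×0.0537) = 0.0216 K/W
R_outer film = 1/(h·4πr_o²) = 1/(25×4π×2.059²) = 7.508×10^-4 K/W
R_total = 0.04586 K/W
Q = ΔT/R_total = 37/0.04586

Q ≈ 807 W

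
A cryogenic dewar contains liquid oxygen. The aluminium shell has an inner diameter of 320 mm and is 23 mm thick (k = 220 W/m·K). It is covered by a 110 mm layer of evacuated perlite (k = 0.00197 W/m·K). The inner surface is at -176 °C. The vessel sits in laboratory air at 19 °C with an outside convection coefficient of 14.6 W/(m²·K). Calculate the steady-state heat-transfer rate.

Each spherical layer contributes R = (1/r_i − 1/r_o)/(4πk):
R_aluminium shell = (1/0.16 − 1/0.183)/(4π×220) = 2.841×10^-4 K/W
R_evacuated perlite = (1/0.183 − 1/0.293)/(4π×0.00197) = 82.87 K/W
R_outer film = 1/(h·4πr_o²) = 1/(14.6×4π×0.293²) = 0.06349 K/W
R_total = 82.93 K/W
Q = ΔT/R_total = 195/82.93

Q ≈ 2.35 W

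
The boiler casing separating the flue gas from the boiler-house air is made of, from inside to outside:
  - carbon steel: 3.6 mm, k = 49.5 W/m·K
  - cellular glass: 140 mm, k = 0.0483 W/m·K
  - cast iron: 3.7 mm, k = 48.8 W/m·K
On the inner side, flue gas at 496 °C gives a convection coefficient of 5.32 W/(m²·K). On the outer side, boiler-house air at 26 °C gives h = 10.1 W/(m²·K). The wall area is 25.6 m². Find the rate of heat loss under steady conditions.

Q ≈ 3780 W

Treating each layer as a thermal resistance in series:
R_inner film = 1/(h_i·A) = 1/(5.32×25.6) = 0.007343 K/W
R_carbon steel = L/(kA) = 0.0036/(49.5×25.6) = 2.841×10^-6 K/W
R_cellular glass = L/(kA) = 0.14/(0.0483×25.6) = 0.1132 K/W
R_cast iron = L/(kA) = 0.0037/(48.8×25.6) = 2.962×10^-6 K/W
R_outer film = 1/(h_o·A) = 1/(10.1×25.6) = 0.003868 K/W
R_total = 0.1244 K/W
Q = ΔT / R_total = 470 / 0.1244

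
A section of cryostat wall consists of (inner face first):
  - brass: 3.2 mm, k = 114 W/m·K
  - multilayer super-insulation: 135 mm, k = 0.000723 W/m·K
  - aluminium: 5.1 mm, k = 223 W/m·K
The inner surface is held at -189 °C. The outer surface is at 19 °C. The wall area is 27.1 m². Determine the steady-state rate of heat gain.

Treating each layer as a thermal resistance in series:
R_brass = L/(kA) = 0.0032/(114×27.1) = 1.036×10^-6 K/W
R_multilayer super-insulation = L/(kA) = 0.135/(0.000723×27.1) = 6.89 K/W
R_aluminium = L/(kA) = 0.0051/(223×27.1) = 8.439×10^-7 K/W
R_total = 6.89 K/W
Q = ΔT / R_total = 208 / 6.89

Q ≈ 30.2 W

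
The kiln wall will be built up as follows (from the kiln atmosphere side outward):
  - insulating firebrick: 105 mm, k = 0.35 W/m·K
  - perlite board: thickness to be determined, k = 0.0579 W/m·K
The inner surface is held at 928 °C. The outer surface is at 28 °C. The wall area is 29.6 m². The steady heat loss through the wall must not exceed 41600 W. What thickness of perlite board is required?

Thermal resistances in series:
R_insulating firebrick = L/(kA) = 0.105/(0.35×29.6) = 0.01014 K/W
Sum of the known resistances R_other = 0.01014 K/W
Required total resistance R_tot = ΔT/Q_allow = 900/41600 = 0.02163 K/W
R_perlite board = R_tot − R_other = 0.0115 K/W
L = R·k·A = 0.0115×0.0579×29.6

L ≈ 19.7 mm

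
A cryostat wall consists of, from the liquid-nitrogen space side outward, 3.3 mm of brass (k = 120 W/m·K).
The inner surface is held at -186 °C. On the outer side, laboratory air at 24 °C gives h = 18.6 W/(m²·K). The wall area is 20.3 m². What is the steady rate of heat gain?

Q ≈ 79300 W

Series thermal resistances:
R_brass = L/(kA) = 0.0033/(120×20.3) = 1.355×10^-6 K/W
R_outer film = 1/(h_o·A) = 1/(18.6×20.3) = 0.002648 K/W
R_total = 0.00265 K/W
Q = ΔT / R_total = 210 / 0.00265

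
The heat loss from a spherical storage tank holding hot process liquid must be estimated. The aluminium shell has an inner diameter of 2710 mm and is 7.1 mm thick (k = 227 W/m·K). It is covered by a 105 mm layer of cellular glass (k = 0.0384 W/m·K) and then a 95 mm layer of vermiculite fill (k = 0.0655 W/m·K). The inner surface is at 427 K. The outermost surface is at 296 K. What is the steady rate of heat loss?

Q ≈ 823 W

Radial (spherical) resistances in series:
R_aluminium shell = (1/1.355 − 1/1.3621)/(4π×227) = 1.349×10^-6 K/W
R_cellular glass = (1/1.3621 − 1/1.4671)/(4π×0.0384) = 0.1089 K/W
R_vermiculite fill = (1/1.4671 − 1/1.5621)/(4π×0.0655) = 0.05036 K/W
R_total = 0.1593 K/W
Q = ΔT/R_total = 131/0.1593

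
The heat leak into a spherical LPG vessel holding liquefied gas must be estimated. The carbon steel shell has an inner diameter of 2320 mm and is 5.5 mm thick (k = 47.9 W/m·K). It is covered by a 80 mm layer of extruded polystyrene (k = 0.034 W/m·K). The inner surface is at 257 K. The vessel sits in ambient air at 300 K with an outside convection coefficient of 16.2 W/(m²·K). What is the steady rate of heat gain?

Q ≈ 325 W

For a spherical shell R = (1/r₁ − 1/r₂)/(4πk); film R = 1/(h·4πr²). In series:
R_carbon steel shell = (1/1.16 − 1/1.1655)/(4π×47.9) = 6.758×10^-6 K/W
R_extruded polystyrene = (1/1.1655 − 1/1.2455)/(4π×0.034) = 0.129 K/W
R_outer film = 1/(h·4πr_o²) = 1/(16.2×4π×1.2455²) = 0.003167 K/W
R_total = 0.1322 K/W
Q = ΔT/R_total = 43/0.1322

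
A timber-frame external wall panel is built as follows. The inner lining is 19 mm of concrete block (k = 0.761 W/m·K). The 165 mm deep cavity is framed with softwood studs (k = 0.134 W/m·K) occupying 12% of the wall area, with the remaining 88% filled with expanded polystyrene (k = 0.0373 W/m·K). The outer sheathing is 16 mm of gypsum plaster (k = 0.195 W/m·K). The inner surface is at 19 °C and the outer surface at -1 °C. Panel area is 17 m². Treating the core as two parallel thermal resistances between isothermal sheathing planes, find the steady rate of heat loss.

Q ≈ 97.7 W

Sheathing layers in series; stud and cavity paths in parallel between them.
R_inner = 0.019/(0.761×17) = 0.001469 K/W
R_stud  = 0.165/(0.134×0.12×17) = 0.6036 K/W
R_cav   = 0.165/(0.0373×0.88×17) = 0.2957 K/W
1/R_core = 1/R_stud + 1/R_cav → R_core = 0.1985 K/W
R_outer = 0.016/(0.195×17) = 0.004827 K/W
R_total = 0.2048 K/W
Q = ΔT/R_total = 20/0.2048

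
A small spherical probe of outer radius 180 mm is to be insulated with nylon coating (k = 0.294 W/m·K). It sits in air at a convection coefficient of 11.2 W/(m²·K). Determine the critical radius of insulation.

For a sphere r_cr = 2k/h = 2×0.294/11.2
r_cr = 52.5 mm; since the bare radius (180 mm) is above r_cr, any added insulation will reduce heat loss.

r_cr ≈ 52.5 mm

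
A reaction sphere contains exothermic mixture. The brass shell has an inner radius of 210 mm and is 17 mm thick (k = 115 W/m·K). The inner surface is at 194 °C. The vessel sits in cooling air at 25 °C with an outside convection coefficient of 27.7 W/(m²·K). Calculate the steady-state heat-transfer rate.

Each spherical layer contributes R = (1/r_i − 1/r_o)/(4πk):
R_brass shell = (1/0.21 − 1/0.227)/(4π×115) = 2.468×10^-4 K/W
R_outer film = 1/(h·4πr_o²) = 1/(27.7×4π×0.227²) = 0.05575 K/W
R_total = 0.056 K/W
Q = ΔT/R_total = 169/0.056

Q ≈ 3020 W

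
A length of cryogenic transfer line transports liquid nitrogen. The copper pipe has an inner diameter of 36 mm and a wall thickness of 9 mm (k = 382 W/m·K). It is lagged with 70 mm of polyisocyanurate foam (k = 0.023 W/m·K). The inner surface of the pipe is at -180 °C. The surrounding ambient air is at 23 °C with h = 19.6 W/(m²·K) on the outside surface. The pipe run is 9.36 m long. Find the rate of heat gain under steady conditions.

Cylindrical conduction, so R = ln(r₂/r₁)/(2πkL) per layer, in series:
R_copper pipe wall = ln(27/18)/(2π×382×9.36) = 1.805×10^-5 K/W
R_polyisocyanurate foam = ln(97/27)/(2π×0.023×9.36) = 0.9455 K/W
R_outer film = 1/(h_o·2πr_oL) = 1/(19.6×2π×0.097×9.36) = 0.008944 K/W
R_total = 0.9544 K/W
Q = ΔT/R_total = 203/0.9544

Q ≈ 213 W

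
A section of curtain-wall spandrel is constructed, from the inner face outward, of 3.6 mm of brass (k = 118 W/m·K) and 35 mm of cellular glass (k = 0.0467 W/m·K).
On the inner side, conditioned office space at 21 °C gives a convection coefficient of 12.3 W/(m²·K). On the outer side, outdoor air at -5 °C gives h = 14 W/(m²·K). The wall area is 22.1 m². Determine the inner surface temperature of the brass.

Using the resistance-network approach (series):
R_inner film = 1/(h_i·A) = 1/(12.3×22.1) = 0.003679 K/W
R_brass = L/(kA) = 0.0036/(118×22.1) = 1.38×10^-6 K/W
R_cellular glass = L/(kA) = 0.035/(0.0467×22.1) = 0.03391 K/W
R_outer film = 1/(h_o·A) = 1/(14×22.1) = 0.003232 K/W
R_total = 0.04082 K/W;  Q = ΔT/R_total = 26/0.04082 = 636.9 W
T_interface = T_inner − Q·ΣR(inner→interface) = 21 − 637×0.003679

T ≈ 18.7 °C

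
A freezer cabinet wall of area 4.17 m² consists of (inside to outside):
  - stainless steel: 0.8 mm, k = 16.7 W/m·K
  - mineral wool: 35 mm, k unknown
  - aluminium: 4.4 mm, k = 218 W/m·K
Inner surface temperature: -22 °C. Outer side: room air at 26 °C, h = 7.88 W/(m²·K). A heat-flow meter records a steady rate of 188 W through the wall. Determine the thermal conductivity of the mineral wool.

k ≈ 0.0373 W/(m·K)

Model the wall as resistances in series:
R_stainless steel = L/(kA) = 0.0008/(16.7×4.17) = 1.149×10^-5 K/W
R_aluminium = L/(kA) = 0.0044/(218×4.17) = 4.84×10^-6 K/W
R_outer film = 1/(h_o·A) = 1/(7.88×4.17) = 0.03043 K/W
Sum of known resistances R_other = 0.03045 K/W
Total R = ΔT/Q = 48/188 = 0.2553 K/W
R_mineral wool = R_total − R_other = 0.2249 K/W
k = L/(R·A) = 0.035/(0.2249×4.17)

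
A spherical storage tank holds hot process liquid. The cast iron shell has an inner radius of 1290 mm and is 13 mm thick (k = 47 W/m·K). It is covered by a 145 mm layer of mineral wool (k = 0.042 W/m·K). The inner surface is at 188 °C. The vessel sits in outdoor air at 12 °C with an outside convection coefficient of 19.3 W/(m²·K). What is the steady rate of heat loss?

Q ≈ 1190 W

Spherical conduction: R = (1/r_in − 1/r_out)/(4πk) per layer; series-sum.
R_cast iron shell = (1/1.29 − 1/1.303)/(4π×47) = 1.309×10^-5 K/W
R_mineral wool = (1/1.303 − 1/1.448)/(4π×0.042) = 0.1456 K/W
R_outer film = 1/(h·4πr_o²) = 1/(19.3×4π×1.448²) = 0.001967 K/W
R_total = 0.1476 K/W
Q = ΔT/R_total = 176/0.1476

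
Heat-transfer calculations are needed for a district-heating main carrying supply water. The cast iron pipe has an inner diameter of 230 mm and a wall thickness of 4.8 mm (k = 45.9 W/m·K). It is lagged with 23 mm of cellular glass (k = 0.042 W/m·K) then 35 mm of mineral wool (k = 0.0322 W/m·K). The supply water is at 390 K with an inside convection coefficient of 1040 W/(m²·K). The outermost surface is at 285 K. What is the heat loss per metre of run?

Per-layer cylindrical resistances, series-summed:
R_inner film = 1/(h_i·2πr₁L) = 1/(1040×2π×0.115×1) = 0.001331 K/W
R_cast iron pipe wall = ln(119.8/115)/(2π×45.9×1) = 1.418×10^-4 K/W
R_cellular glass = ln(142.8/119.8)/(2π×0.042×1) = 0.6655 K/W
R_mineral wool = ln(177.8/142.8)/(2π×0.0322×1) = 1.084 K/W
R_total = 1.75 K/W
Q = ΔT/R_total = 105/1.75

q′ ≈ 60 W/m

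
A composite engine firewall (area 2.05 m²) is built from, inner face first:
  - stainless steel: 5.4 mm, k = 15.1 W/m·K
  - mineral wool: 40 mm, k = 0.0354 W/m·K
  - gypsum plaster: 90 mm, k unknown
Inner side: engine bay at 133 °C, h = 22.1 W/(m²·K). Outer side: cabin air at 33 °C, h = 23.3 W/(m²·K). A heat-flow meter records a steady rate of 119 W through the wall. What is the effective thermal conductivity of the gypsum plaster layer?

k ≈ 0.178 W/(m·K)

Thermal resistances in series:
R_inner film = 1/(h_i·A) = 1/(22.1×2.05) = 0.02207 K/W
R_stainless steel = L/(kA) = 0.0054/(15.1×2.05) = 1.744×10^-4 K/W
R_mineral wool = L/(kA) = 0.04/(0.0354×2.05) = 0.5512 K/W
R_outer film = 1/(h_o·A) = 1/(23.3×2.05) = 0.02094 K/W
Sum of known resistances R_other = 0.5944 K/W
Total R = ΔT/Q = 100/119 = 0.8403 K/W
R_gypsum plaster = R_total − R_other = 0.246 K/W
k = L/(R·A) = 0.09/(0.246×2.05)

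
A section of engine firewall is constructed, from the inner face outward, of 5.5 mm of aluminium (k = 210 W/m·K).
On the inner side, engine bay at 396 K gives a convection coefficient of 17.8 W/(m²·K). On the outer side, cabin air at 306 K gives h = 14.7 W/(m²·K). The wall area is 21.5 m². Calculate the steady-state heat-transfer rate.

Thermal resistances in series:
R_inner film = 1/(h_i·A) = 1/(17.8×21.5) = 0.002613 K/W
R_aluminium = L/(kA) = 0.0055/(210×21.5) = 1.218×10^-6 K/W
R_outer film = 1/(h_o·A) = 1/(14.7×21.5) = 0.003164 K/W
R_total = 0.005778 K/W
Q = ΔT / R_total = 90 / 0.005778

Q ≈ 15600 W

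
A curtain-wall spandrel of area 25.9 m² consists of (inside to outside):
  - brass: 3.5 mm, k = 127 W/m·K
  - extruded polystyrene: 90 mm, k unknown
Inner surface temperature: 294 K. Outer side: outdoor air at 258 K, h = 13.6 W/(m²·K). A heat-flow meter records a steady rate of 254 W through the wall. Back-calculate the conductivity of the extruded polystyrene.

Thermal resistances in series:
R_brass = L/(kA) = 0.0035/(127×25.9) = 1.064×10^-6 K/W
R_outer film = 1/(h_o·A) = 1/(13.6×25.9) = 0.002839 K/W
Sum of known resistances R_other = 0.00284 K/W
Total R = ΔT/Q = 36/254 = 0.1417 K/W
R_extruded polystyrene = R_total − R_other = 0.1389 K/W
k = L/(R·A) = 0.09/(0.1389×25.9)

k ≈ 0.025 W/(m·K)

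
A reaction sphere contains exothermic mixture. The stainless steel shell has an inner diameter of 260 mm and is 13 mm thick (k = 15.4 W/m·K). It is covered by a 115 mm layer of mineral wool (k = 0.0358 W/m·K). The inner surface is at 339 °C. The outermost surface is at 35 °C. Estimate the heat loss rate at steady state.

Each spherical layer contributes R = (1/r_i − 1/r_o)/(4πk):
R_stainless steel shell = (1/0.13 − 1/0.143)/(4π×15.4) = 0.003614 K/W
R_mineral wool = (1/0.143 − 1/0.258)/(4π×0.0358) = 6.929 K/W
R_total = 6.932 K/W
Q = ΔT/R_total = 304/6.932

Q ≈ 43.9 W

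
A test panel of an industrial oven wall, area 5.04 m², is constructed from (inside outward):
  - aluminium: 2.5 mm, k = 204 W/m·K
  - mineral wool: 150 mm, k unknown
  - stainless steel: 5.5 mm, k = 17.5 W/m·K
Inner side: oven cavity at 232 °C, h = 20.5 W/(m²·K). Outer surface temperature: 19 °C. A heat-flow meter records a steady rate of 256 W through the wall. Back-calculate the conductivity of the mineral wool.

k ≈ 0.0362 W/(m·K)

Thermal resistances in series:
R_inner film = 1/(h_i·A) = 1/(20.5×5.04) = 0.009679 K/W
R_aluminium = L/(kA) = 0.0025/(204×5.04) = 2.432×10^-6 K/W
R_stainless steel = L/(kA) = 0.0055/(17.5×5.04) = 6.236×10^-5 K/W
Sum of known resistances R_other = 0.009743 K/W
Total R = ΔT/Q = 213/256 = 0.832 K/W
R_mineral wool = R_total − R_other = 0.8223 K/W
k = L/(R·A) = 0.15/(0.8223×5.04)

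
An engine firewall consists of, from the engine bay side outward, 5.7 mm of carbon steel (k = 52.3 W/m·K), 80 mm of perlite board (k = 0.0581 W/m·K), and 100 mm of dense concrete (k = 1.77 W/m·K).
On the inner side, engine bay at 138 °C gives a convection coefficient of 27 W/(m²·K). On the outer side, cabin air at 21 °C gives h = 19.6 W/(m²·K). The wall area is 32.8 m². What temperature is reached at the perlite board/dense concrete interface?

Using the resistance-network approach (series):
R_inner film = 1/(h_i·A) = 1/(27×32.8) = 0.001129 K/W
R_carbon steel = L/(kA) = 0.0057/(52.3×32.8) = 3.323×10^-6 K/W
R_perlite board = L/(kA) = 0.08/(0.0581×32.8) = 0.04198 K/W
R_dense concrete = L/(kA) = 0.1/(1.77×32.8) = 0.001722 K/W
R_outer film = 1/(h_o·A) = 1/(19.6×32.8) = 0.001556 K/W
R_total = 0.04639 K/W;  Q = ΔT/R_total = 117/0.04639 = 2522 W
T_interface = T_inner − Q·ΣR(inner→interface) = 138 − 2520×0.04311

T ≈ 29.3 °C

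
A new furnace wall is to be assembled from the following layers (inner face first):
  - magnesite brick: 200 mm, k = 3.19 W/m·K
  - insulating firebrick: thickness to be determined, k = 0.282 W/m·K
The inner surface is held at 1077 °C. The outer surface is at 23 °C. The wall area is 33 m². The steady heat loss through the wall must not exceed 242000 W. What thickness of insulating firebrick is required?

Treating each layer as a thermal resistance in series:
R_magnesite brick = L/(kA) = 0.2/(3.19×33) = 0.0019 K/W
Sum of the known resistances R_other = 0.0019 K/W
Required total resistance R_tot = ΔT/Q_allow = 1054/242000 = 0.004355 K/W
R_insulating firebrick = R_tot − R_other = 0.002455 K/W
L = R·k·A = 0.002455×0.282×33

L ≈ 22.9 mm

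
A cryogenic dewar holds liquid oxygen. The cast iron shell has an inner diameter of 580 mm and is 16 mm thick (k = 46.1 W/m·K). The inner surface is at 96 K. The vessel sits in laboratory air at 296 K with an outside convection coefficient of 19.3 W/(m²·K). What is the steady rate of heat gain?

Q ≈ 4510 W

Spherical conduction: R = (1/r_in − 1/r_out)/(4πk) per layer; series-sum.
R_cast iron shell = (1/0.29 − 1/0.306)/(4π×46.1) = 3.112×10^-4 K/W
R_outer film = 1/(h·4πr_o²) = 1/(19.3×4π×0.306²) = 0.04403 K/W
R_total = 0.04435 K/W
Q = ΔT/R_total = 200/0.04435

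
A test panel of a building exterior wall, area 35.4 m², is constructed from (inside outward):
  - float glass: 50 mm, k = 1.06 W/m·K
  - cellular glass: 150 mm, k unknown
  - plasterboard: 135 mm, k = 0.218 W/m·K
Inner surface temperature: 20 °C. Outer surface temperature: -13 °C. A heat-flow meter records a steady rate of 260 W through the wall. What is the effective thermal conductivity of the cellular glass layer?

Treating each layer as a thermal resistance in series:
R_float glass = L/(kA) = 0.05/(1.06×35.4) = 0.001332 K/W
R_plasterboard = L/(kA) = 0.135/(0.218×35.4) = 0.01749 K/W
Sum of known resistances R_other = 0.01883 K/W
Total R = ΔT/Q = 33/260 = 0.1269 K/W
R_cellular glass = R_total − R_other = 0.1081 K/W
k = L/(R·A) = 0.15/(0.1081×35.4)

k ≈ 0.0392 W/(m·K)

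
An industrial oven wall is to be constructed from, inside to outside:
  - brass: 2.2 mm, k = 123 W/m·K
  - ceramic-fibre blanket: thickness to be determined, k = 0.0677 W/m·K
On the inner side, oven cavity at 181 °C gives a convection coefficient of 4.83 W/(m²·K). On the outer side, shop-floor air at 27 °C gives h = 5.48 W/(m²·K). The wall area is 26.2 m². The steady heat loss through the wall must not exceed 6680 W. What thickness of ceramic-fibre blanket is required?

Series thermal resistances:
R_inner film = 1/(h_i·A) = 1/(4.83×26.2) = 0.007902 K/W
R_brass = L/(kA) = 0.0022/(123×26.2) = 6.827×10^-7 K/W
R_outer film = 1/(h_o·A) = 1/(5.48×26.2) = 0.006965 K/W
Sum of the known resistances R_other = 0.01487 K/W
Required total resistance R_tot = ΔT/Q_allow = 154/6680 = 0.02305 K/W
R_ceramic-fibre blanket = R_tot − R_other = 0.008186 K/W
L = R·k·A = 0.008186×0.0677×26.2

L ≈ 14.5 mm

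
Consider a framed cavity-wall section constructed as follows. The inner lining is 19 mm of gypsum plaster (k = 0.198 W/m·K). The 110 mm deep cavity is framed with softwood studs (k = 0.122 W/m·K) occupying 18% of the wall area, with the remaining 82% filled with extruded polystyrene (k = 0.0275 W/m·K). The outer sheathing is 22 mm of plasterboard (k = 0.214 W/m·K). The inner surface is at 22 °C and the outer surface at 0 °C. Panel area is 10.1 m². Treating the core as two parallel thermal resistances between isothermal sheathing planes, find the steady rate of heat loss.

Sheathing layers in series; stud and cavity paths in parallel between them.
R_inner = 0.019/(0.198×10.1) = 0.009501 K/W
R_stud  = 0.11/(0.122×0.18×10.1) = 0.496 K/W
R_cav   = 0.11/(0.0275×0.82×10.1) = 0.483 K/W
1/R_core = 1/R_stud + 1/R_cav → R_core = 0.2447 K/W
R_outer = 0.022/(0.214×10.1) = 0.01018 K/W
R_total = 0.2644 K/W
Q = ΔT/R_total = 22/0.2644

Q ≈ 83.2 W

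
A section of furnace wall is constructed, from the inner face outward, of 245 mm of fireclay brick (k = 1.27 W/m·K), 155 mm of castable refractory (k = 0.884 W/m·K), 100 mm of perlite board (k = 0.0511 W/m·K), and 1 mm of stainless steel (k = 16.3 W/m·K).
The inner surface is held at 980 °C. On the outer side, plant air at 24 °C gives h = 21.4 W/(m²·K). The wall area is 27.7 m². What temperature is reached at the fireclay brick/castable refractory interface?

T ≈ 902 °C

Thermal resistances in series:
R_fireclay brick = L/(kA) = 0.245/(1.27×27.7) = 0.006964 K/W
R_castable refractory = L/(kA) = 0.155/(0.884×27.7) = 0.00633 K/W
R_perlite board = L/(kA) = 0.1/(0.0511×27.7) = 0.07065 K/W
R_stainless steel = L/(kA) = 0.001/(16.3×27.7) = 2.215×10^-6 K/W
R_outer film = 1/(h_o·A) = 1/(21.4×27.7) = 0.001687 K/W
R_total = 0.08563 K/W;  Q = ΔT/R_total = 956/0.08563 = 11160 W
T_interface = T_inner − Q·ΣR(inner→interface) = 980 − 11200×0.006964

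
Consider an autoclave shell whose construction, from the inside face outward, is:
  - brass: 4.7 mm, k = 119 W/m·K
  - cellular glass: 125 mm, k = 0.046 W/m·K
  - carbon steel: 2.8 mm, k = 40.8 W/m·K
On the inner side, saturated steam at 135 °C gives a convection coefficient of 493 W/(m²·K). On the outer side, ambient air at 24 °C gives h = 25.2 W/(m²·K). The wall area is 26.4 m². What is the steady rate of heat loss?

Q ≈ 1060 W

Using the resistance-network approach (series):
R_inner film = 1/(h_i·A) = 1/(493×26.4) = 7.683×10^-5 K/W
R_brass = L/(kA) = 0.0047/(119×26.4) = 1.496×10^-6 K/W
R_cellular glass = L/(kA) = 0.125/(0.046×26.4) = 0.1029 K/W
R_carbon steel = L/(kA) = 0.0028/(40.8×26.4) = 2.6×10^-6 K/W
R_outer film = 1/(h_o·A) = 1/(25.2×26.4) = 0.001503 K/W
R_total = 0.1045 K/W
Q = ΔT / R_total = 111 / 0.1045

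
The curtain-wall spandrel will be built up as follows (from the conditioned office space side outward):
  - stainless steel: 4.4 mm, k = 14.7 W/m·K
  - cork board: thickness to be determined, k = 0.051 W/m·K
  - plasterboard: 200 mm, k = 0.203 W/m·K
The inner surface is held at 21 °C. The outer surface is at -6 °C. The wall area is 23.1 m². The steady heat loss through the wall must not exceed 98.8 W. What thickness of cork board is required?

L ≈ 272 mm

Treating each layer as a thermal resistance in series:
R_stainless steel = L/(kA) = 0.0044/(14.7×23.1) = 1.296×10^-5 K/W
R_plasterboard = L/(kA) = 0.2/(0.203×23.1) = 0.04265 K/W
Sum of the known resistances R_other = 0.04266 K/W
Required total resistance R_tot = ΔT/Q_allow = 27/98.8 = 0.2733 K/W
R_cork board = R_tot − R_other = 0.2306 K/W
L = R·k·A = 0.2306×0.051×23.1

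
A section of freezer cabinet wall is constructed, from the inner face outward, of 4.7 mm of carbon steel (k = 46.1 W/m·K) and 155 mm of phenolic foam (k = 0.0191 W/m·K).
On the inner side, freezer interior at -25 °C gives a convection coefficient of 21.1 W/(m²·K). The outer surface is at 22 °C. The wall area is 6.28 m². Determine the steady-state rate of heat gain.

Model the wall as resistances in series:
R_inner film = 1/(h_i·A) = 1/(21.1×6.28) = 0.007547 K/W
R_carbon steel = L/(kA) = 0.0047/(46.1×6.28) = 1.623×10^-5 K/W
R_phenolic foam = L/(kA) = 0.155/(0.0191×6.28) = 1.292 K/W
R_total = 1.3 K/W
Q = ΔT / R_total = 47 / 1.3

Q ≈ 36.2 W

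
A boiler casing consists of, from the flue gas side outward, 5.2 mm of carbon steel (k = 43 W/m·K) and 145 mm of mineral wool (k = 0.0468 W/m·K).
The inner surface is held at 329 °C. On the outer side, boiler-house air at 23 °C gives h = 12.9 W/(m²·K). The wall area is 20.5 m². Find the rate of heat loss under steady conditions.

Treating each layer as a thermal resistance in series:
R_carbon steel = L/(kA) = 0.0052/(43×20.5) = 5.899×10^-6 K/W
R_mineral wool = L/(kA) = 0.145/(0.0468×20.5) = 0.1511 K/W
R_outer film = 1/(h_o·A) = 1/(12.9×20.5) = 0.003781 K/W
R_total = 0.1549 K/W
Q = ΔT / R_total = 306 / 0.1549

Q ≈ 1980 W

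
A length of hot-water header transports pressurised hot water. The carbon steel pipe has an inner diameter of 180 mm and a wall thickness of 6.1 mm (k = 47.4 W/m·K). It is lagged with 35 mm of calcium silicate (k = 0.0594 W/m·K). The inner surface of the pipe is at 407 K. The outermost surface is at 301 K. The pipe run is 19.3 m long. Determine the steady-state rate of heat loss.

Q ≈ 2460 W

For a radial system each layer contributes R = ln(r_out/r_in)/(2πkL); films add R = 1/(hA).
R_carbon steel pipe wall = ln(96.1/90)/(2π×47.4×19.3) = 1.141×10^-5 K/W
R_calcium silicate = ln(131.1/96.1)/(2π×0.0594×19.3) = 0.04312 K/W
R_total = 0.04313 K/W
Q = ΔT/R_total = 106/0.04313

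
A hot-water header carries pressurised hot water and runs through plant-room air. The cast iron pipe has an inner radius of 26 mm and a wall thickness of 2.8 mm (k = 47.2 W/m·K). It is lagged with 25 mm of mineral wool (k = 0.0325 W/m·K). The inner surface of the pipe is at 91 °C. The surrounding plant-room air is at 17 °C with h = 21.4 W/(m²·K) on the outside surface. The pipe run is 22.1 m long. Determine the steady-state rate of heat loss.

Radial resistances (cylindrical: R_cond = ln(r_o/r_i)/(2πkL), R_conv = 1/(h·2πrL)):
R_cast iron pipe wall = ln(28.8/26)/(2π×47.2×22.1) = 1.561×10^-5 K/W
R_mineral wool = ln(53.8/28.8)/(2π×0.0325×22.1) = 0.1385 K/W
R_outer film = 1/(h_o·2πr_oL) = 1/(21.4×2π×0.0538×22.1) = 0.006255 K/W
R_total = 0.1447 K/W
Q = ΔT/R_total = 74/0.1447

Q ≈ 511 W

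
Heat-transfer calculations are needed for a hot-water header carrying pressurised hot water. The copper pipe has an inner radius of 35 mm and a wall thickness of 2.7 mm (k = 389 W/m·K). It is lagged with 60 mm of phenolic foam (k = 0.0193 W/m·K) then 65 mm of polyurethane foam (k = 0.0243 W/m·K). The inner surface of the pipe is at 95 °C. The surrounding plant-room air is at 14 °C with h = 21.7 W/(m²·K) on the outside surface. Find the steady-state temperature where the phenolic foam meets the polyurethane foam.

Radial resistances (cylindrical: R_cond = ln(r_o/r_i)/(2πkL), R_conv = 1/(h·2πrL)):
R_copper pipe wall = ln(37.7/35)/(2π×389×1) = 3.04×10^-5 K/W
R_phenolic foam = ln(97.7/37.7)/(2π×0.0193×1) = 7.853 K/W
R_polyurethane foam = ln(162.7/97.7)/(2π×0.0243×1) = 3.34 K/W
R_outer film = 1/(h_o·2πr_oL) = 1/(21.7×2π×0.1627×1) = 0.04508 K/W
R_total = 11.24 K/W
Q = ΔT/R_total = 81/11.24
Q = 7.21 W/m
T_interface = T_inner − Q·ΣR(inner→interface) = 95 − 7.21×7.853

T ≈ 38.4 °C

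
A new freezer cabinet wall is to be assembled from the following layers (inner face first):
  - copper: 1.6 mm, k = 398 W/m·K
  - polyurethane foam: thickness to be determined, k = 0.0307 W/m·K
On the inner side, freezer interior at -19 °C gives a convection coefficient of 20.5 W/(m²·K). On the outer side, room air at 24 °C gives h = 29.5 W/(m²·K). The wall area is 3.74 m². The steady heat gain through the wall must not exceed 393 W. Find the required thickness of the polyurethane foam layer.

L ≈ 10 mm

Series thermal resistances:
R_inner film = 1/(h_i·A) = 1/(20.5×3.74) = 0.01304 K/W
R_copper = L/(kA) = 0.0016/(398×3.74) = 1.075×10^-6 K/W
R_outer film = 1/(h_o·A) = 1/(29.5×3.74) = 0.009064 K/W
Sum of the known resistances R_other = 0.02211 K/W
Required total resistance R_tot = ΔT/Q_allow = 43/393 = 0.1094 K/W
R_polyurethane foam = R_tot − R_other = 0.08731 K/W
L = R·k·A = 0.08731×0.0307×3.74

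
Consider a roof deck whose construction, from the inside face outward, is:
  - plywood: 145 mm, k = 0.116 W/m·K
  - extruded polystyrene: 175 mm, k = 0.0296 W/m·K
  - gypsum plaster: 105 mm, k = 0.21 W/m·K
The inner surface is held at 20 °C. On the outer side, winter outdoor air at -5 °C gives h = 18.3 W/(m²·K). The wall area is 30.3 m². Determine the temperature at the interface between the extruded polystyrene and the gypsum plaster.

T ≈ -3.2 °C

Using the resistance-network approach (series):
R_plywood = L/(kA) = 0.145/(0.116×30.3) = 0.04125 K/W
R_extruded polystyrene = L/(kA) = 0.175/(0.0296×30.3) = 0.1951 K/W
R_gypsum plaster = L/(kA) = 0.105/(0.21×30.3) = 0.0165 K/W
R_outer film = 1/(h_o·A) = 1/(18.3×30.3) = 0.001803 K/W
R_total = 0.2547 K/W;  Q = ΔT/R_total = 25/0.2547 = 98.16 W
T_interface = T_inner − Q·ΣR(inner→interface) = 20 − 98.2×0.2364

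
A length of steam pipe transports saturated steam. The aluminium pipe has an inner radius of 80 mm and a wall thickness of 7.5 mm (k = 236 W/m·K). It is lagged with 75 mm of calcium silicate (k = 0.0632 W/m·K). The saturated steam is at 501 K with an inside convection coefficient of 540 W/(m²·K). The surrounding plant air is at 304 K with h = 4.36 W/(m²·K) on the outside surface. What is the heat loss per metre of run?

q′ ≈ 110 W/m

Per-layer cylindrical resistances, series-summed:
R_inner film = 1/(h_i·2πr₁L) = 1/(540×2π×0.08×1) = 0.003684 K/W
R_aluminium pipe wall = ln(87.5/80)/(2π×236×1) = 6.043×10^-5 K/W
R_calcium silicate = ln(162.5/87.5)/(2π×0.0632×1) = 1.559 K/W
R_outer film = 1/(h_o·2πr_oL) = 1/(4.36×2π×0.1625×1) = 0.2246 K/W
R_total = 1.787 K/W
Q = ΔT/R_total = 197/1.787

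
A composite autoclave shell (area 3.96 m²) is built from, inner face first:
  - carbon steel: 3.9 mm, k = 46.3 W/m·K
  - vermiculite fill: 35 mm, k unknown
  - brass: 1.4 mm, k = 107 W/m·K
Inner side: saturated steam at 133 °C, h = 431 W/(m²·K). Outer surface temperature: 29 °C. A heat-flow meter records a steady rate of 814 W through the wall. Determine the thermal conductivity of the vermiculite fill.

Thermal resistances in series:
R_inner film = 1/(h_i·A) = 1/(431×3.96) = 5.859×10^-4 K/W
R_carbon steel = L/(kA) = 0.0039/(46.3×3.96) = 2.127×10^-5 K/W
R_brass = L/(kA) = 0.0014/(107×3.96) = 3.304×10^-6 K/W
Sum of known resistances R_other = 6.105×10^-4 K/W
Total R = ΔT/Q = 104/814 = 0.1278 K/W
R_vermiculite fill = R_total − R_other = 0.1272 K/W
k = L/(R·A) = 0.035/(0.1272×3.96)

k ≈ 0.0695 W/(m·K)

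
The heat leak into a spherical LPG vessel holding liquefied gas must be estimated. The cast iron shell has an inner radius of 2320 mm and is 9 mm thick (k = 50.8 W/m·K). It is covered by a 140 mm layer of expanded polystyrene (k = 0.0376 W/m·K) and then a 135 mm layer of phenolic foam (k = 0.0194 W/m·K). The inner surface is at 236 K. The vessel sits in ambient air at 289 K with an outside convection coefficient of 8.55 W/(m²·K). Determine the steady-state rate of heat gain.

Each spherical layer contributes R = (1/r_i − 1/r_o)/(4πk):
R_cast iron shell = (1/2.32 − 1/2.329)/(4π×50.8) = 2.609×10^-6 K/W
R_expanded polystyrene = (1/2.329 − 1/2.469)/(4π×0.0376) = 0.05153 K/W
R_phenolic foam = (1/2.469 − 1/2.604)/(4π×0.0194) = 0.08613 K/W
R_outer film = 1/(h·4πr_o²) = 1/(8.55×4π×2.604²) = 0.001373 K/W
R_total = 0.139 K/W
Q = ΔT/R_total = 53/0.139

Q ≈ 381 W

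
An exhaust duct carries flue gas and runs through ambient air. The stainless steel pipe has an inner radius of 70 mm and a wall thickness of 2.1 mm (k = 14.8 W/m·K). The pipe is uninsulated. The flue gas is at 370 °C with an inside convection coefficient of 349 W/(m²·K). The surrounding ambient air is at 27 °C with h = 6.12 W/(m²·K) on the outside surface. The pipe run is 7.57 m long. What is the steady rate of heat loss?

Per-layer cylindrical resistances, series-summed:
R_inner film = 1/(h_i·2πr₁L) = 1/(349×2π×0.07×7.57) = 8.606×10^-4 K/W
R_stainless steel pipe wall = ln(72.1/70)/(2π×14.8×7.57) = 4.199×10^-5 K/W
R_outer film = 1/(h_o·2πr_oL) = 1/(6.12×2π×0.0721×7.57) = 0.04765 K/W
R_total = 0.04855 K/W
Q = ΔT/R_total = 343/0.04855

Q ≈ 7060 W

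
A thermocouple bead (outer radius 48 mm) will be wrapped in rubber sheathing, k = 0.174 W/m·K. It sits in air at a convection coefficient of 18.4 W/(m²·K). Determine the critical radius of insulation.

For a sphere r_cr = 2k/h = 2×0.174/18.4
r_cr = 18.9 mm; since the bare radius (48 mm) is above r_cr, any added insulation will reduce heat loss.

r_cr ≈ 18.9 mm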